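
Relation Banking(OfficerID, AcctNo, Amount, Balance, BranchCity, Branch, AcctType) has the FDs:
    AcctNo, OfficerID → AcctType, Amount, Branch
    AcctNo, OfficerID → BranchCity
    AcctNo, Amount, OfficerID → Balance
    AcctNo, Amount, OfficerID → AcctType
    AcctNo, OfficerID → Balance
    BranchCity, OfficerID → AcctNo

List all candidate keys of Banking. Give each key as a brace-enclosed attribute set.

Attributes never on any right-hand side: {OfficerID} — every candidate key must contain it.
{AcctNo, OfficerID}⁺ = {AcctNo, AcctType, Amount, Balance, Branch, BranchCity, OfficerID} — all of the relation — so {AcctNo, OfficerID} is a candidate key.
{BranchCity, OfficerID}⁺ = {AcctNo, AcctType, Amount, Balance, Branch, BranchCity, OfficerID} — all of the relation — so {BranchCity, OfficerID} is a candidate key.
No proper subset of any of these is a key, and no other minimal superkey exists.

{AcctNo, OfficerID}, {BranchCity, OfficerID}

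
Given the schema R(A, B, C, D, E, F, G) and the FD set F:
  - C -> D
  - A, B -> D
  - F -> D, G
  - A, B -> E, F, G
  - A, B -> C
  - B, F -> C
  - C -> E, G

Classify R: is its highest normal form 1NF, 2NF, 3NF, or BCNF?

2NF

Candidate key: {A, B}. Prime attributes: {A, B}.
C -> D breaks BCNF: {C}⁺ = {C, D, E, G}, so {C} is not a superkey.
Because {D} is non-prime and the left side of C -> D is not a superkey, the relation is not in 3NF.
Checking every proper subset of each key, none determines a non-prime attribute — 2NF is satisfied.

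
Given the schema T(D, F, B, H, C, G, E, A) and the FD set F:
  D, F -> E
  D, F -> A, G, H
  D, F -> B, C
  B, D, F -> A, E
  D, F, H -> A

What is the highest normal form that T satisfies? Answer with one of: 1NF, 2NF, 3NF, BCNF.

BCNF

Candidate key: {D, F}. Prime attributes: {D, F}.
The left-hand side of every FD is a superkey, so BCNF is satisfied.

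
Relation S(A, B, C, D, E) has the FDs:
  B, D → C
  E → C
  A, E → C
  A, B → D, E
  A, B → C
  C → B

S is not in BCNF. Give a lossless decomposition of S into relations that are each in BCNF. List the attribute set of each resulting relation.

{A, D, E}; {B, C}; {B, E}; {C, D}

Candidate keys of the original relation: {A, B}, {A, C}, {A, E}.
{A, B, C, D, E}: {B, D} determines {B, C, D} here but is not a superkey — split on B, D → C, giving {B, C, D} and {A, B, D, E}.
{B, C, D}: {C} determines {B, C} here but is not a superkey — split on C → B, giving {B, C} and {C, D}.
{B, C}: every determinant is a superkey — BCNF.
{C, D}: every determinant is a superkey — BCNF.
{A, B, D, E}: {E} determines {B, E} here but is not a superkey — split on E → B, giving {B, E} and {A, D, E}.
{B, E}: every determinant is a superkey — BCNF.
{A, D, E}: every determinant is a superkey — BCNF.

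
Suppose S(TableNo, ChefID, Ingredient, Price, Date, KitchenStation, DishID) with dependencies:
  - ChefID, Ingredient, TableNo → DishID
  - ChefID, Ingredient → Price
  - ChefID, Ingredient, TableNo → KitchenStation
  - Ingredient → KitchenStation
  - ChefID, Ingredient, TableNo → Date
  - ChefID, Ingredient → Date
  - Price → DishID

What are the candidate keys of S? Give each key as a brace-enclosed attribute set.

No FD produces {ChefID, Ingredient, TableNo}, so they must be in every candidate key.
{ChefID, Ingredient, TableNo} is a candidate key since {ChefID, Ingredient, TableNo}⁺ = {ChefID, Date, DishID, Ingredient, KitchenStation, Price, TableNo} covers every attribute.
No smaller or unrelated set reaches every attribute, so there are no other keys.

{ChefID, Ingredient, TableNo}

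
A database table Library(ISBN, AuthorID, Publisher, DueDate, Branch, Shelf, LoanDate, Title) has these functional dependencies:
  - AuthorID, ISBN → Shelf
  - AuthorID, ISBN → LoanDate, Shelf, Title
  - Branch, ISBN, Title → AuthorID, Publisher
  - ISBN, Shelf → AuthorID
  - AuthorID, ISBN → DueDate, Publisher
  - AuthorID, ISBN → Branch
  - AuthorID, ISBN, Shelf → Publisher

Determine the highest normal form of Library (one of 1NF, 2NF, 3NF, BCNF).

BCNF

Candidate keys: {AuthorID, ISBN}, {Branch, ISBN, Title}, {ISBN, Shelf}. Prime attributes: {AuthorID, Branch, ISBN, Shelf, Title}.
Each dependency's left side is a superkey — BCNF holds.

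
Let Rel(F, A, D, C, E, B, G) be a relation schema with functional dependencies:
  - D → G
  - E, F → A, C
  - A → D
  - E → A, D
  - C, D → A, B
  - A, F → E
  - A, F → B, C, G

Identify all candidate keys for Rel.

{A, F}, {C, D, F}, {E, F}

No FD produces {F}, so it must be in every candidate key.
{A, F}⁺ = {A, B, C, D, E, F, G} — all of the relation — so {A, F} is a candidate key.
{E, F}⁺ = {A, B, C, D, E, F, G} — all of the relation — so {E, F} is a candidate key.
{C, D, F}⁺ = {A, B, C, D, E, F, G} — all of the relation — so {C, D, F} is a candidate key.
These are minimal and exhaustive — every other superkey contains one of them.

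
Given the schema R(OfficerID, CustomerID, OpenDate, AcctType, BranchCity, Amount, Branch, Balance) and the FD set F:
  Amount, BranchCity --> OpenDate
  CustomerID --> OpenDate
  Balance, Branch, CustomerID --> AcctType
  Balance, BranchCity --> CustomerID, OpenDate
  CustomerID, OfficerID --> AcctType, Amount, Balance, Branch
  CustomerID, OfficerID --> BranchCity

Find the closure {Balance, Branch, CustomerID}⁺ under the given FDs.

Start with {Balance, Branch, CustomerID}.
CustomerID --> OpenDate applies; add {OpenDate} → now {Balance, Branch, CustomerID, OpenDate}.
Balance, Branch, CustomerID --> AcctType applies; add {AcctType} → now {AcctType, Balance, Branch, CustomerID, OpenDate}.
No further FD applies.

{AcctType, Balance, Branch, CustomerID, OpenDate}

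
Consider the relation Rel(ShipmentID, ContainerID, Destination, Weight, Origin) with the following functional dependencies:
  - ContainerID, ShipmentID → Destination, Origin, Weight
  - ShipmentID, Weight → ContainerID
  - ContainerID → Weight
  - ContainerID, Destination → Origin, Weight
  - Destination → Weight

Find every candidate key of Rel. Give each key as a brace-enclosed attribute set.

{ContainerID, ShipmentID}, {Destination, ShipmentID}, {ShipmentID, Weight}

Attributes never on any right-hand side: {ShipmentID} — every candidate key must contain it.
{ContainerID, ShipmentID}⁺ = {ContainerID, Destination, Origin, ShipmentID, Weight}, which is every attribute, so {ContainerID, ShipmentID} is a candidate key.
{Destination, ShipmentID}⁺ = {ContainerID, Destination, Origin, ShipmentID, Weight}, which is every attribute, so {Destination, ShipmentID} is a candidate key.
{ShipmentID, Weight}⁺ = {ContainerID, Destination, Origin, ShipmentID, Weight}, which is every attribute, so {ShipmentID, Weight} is a candidate key.
No proper subset of any of these is a key, and no other minimal superkey exists.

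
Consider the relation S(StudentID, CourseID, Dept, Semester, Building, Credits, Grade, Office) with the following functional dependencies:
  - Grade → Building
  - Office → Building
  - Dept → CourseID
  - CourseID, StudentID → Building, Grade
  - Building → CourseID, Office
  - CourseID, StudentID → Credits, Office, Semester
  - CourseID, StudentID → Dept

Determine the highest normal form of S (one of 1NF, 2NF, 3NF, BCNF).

3NF

Candidate keys: {Building, StudentID}, {CourseID, StudentID}, {Dept, StudentID}, {Grade, StudentID}, {Office, StudentID}. Prime attributes: {Building, CourseID, Dept, Grade, Office, StudentID}.
For Grade → Building we have {Grade}⁺ = {Building, CourseID, Grade, Office}; {Grade} is not a superkey, so BCNF fails.
But every attribute on its right side ({Building}) is prime, and the same holds for every other non-superkey FD, so 3NF still holds.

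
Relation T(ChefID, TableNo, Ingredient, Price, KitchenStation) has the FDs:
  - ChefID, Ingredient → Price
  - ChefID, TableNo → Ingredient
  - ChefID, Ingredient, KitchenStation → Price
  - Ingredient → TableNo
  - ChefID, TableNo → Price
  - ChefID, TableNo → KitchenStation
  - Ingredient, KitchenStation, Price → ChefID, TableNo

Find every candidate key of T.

{ChefID, Ingredient}, {ChefID, TableNo}, {Ingredient, KitchenStation, Price}

{ChefID, Ingredient}⁺ = {ChefID, Ingredient, KitchenStation, Price, TableNo} — all of the relation — so {ChefID, Ingredient} is a candidate key.
{ChefID, TableNo}⁺ = {ChefID, Ingredient, KitchenStation, Price, TableNo} — all of the relation — so {ChefID, TableNo} is a candidate key.
{Ingredient, KitchenStation, Price}⁺ = {ChefID, Ingredient, KitchenStation, Price, TableNo} — all of the relation — so {Ingredient, KitchenStation, Price} is a candidate key.
Any other superkey properly contains one of these, so there are no further candidate keys.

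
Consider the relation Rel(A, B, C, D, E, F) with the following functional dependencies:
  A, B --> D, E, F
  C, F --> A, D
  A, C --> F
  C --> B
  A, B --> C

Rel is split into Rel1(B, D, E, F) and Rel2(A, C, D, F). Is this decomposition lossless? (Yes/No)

Rel1 ∩ Rel2 = {D, F}; its closure under F is {D, F}.
Rel1 ⊄ {D, F} and Rel2 ⊄ {D, F}, so the split is lossy.

No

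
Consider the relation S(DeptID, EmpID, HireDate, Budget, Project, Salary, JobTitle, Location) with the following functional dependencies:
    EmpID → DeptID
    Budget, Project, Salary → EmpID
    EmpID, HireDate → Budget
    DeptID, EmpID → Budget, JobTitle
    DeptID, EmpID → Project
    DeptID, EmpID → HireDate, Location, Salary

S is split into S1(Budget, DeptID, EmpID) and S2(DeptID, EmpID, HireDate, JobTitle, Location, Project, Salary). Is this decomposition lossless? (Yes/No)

S1 ∩ S2 = {DeptID, EmpID}; its closure under F is {Budget, DeptID, EmpID, HireDate, JobTitle, Location, Project, Salary}.
This includes all of S1, so the common attributes are a superkey of S1 — the join is lossless.

Yes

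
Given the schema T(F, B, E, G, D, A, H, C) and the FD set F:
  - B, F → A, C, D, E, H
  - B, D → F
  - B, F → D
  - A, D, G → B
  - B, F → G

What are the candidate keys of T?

{A, D, G}, {B, D}, {B, F}

{B, D}⁺ = {A, B, C, D, E, F, G, H} — all of the relation — so {B, D} is a candidate key.
{B, F}⁺ = {A, B, C, D, E, F, G, H} — all of the relation — so {B, F} is a candidate key.
{A, D, G}⁺ = {A, B, C, D, E, F, G, H} — all of the relation — so {A, D, G} is a candidate key.
Any other superkey properly contains one of these, so there are no further candidate keys.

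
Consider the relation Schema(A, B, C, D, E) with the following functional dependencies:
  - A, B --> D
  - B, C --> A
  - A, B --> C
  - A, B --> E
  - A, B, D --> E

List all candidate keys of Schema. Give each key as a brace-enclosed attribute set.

{B} never appears on the right of any FD, so every key must include it.
{A, B}⁺ = {A, B, C, D, E}, which is every attribute, so {A, B} is a candidate key.
{B, C}⁺ = {A, B, C, D, E}, which is every attribute, so {B, C} is a candidate key.
No proper subset of any of these is a key, and no other minimal superkey exists.

{A, B}, {B, C}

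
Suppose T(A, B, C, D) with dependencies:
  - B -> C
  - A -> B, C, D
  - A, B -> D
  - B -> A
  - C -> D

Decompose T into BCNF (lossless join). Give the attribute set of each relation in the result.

{A, B, C}; {C, D}

Candidate keys of the original relation: {A}, {B}.
Within {A, B, C, D}: {C}⁺ ∩ {A, B, C, D} = {C, D}, not the whole set, so C -> D violates BCNF; decompose into {C, D} and {A, B, C}.
{C, D} has no BCNF violation.
{A, B, C} has no BCNF violation.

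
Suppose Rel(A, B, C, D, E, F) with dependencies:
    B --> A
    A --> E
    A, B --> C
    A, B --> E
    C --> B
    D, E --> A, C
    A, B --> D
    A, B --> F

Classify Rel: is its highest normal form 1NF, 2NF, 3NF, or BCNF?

Candidate keys: {A, D}, {B}, {C}, {D, E}. Prime attributes: {A, B, C, D, E}.
A --> E breaks BCNF: {A}⁺ = {A, E}, so {A} is not a superkey.
Since {E} ⊆ prime attributes and every other non-superkey FD also has a prime right side, the schema is in 3NF.

3NF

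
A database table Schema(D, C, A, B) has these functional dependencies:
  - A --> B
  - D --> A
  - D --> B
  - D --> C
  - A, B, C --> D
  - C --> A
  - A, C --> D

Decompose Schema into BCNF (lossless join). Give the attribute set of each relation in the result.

{A, B}; {A, C, D}

Candidate keys of the original relation: {C}, {D}.
{A, B, C, D}: {A} determines {A, B} here but is not a superkey — split on A --> B, giving {A, B} and {A, C, D}.
{A, B} has no BCNF violation.
{A, C, D} has no BCNF violation.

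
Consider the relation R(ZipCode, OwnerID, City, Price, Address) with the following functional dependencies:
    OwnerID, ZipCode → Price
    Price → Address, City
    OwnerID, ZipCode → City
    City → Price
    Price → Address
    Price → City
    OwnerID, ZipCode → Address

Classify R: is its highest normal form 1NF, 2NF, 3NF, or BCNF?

2NF

Candidate key: {OwnerID, ZipCode}. Prime attributes: {OwnerID, ZipCode}.
Price → Address, City breaks BCNF: {Price}⁺ = {Address, City, Price}, so {Price} is not a superkey.
Because {Address, City} are non-prime and the left side of Price → Address, City is not a superkey, the relation is not in 3NF.
No proper subset of a key has a non-prime attribute in its closure, so there is no partial dependency; 2NF holds.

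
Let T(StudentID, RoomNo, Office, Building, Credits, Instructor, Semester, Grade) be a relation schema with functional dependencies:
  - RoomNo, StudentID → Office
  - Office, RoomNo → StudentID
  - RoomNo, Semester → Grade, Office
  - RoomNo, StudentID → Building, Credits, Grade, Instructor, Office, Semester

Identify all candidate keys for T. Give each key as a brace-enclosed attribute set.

{RoomNo} never appears on the right of any FD, so every key must include it.
{Office, RoomNo}⁺ = {Building, Credits, Grade, Instructor, Office, RoomNo, Semester, StudentID}, which is every attribute, so {Office, RoomNo} is a candidate key.
{RoomNo, Semester}⁺ = {Building, Credits, Grade, Instructor, Office, RoomNo, Semester, StudentID}, which is every attribute, so {RoomNo, Semester} is a candidate key.
{RoomNo, StudentID}⁺ = {Building, Credits, Grade, Instructor, Office, RoomNo, Semester, StudentID}, which is every attribute, so {RoomNo, StudentID} is a candidate key.
These are minimal and exhaustive — every other superkey contains one of them.

{Office, RoomNo}, {RoomNo, Semester}, {RoomNo, StudentID}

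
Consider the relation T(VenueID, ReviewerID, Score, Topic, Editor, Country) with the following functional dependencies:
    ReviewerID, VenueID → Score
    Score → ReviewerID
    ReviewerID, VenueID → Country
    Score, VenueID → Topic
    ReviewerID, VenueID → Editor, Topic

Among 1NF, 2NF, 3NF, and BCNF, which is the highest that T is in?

3NF

Candidate keys: {ReviewerID, VenueID}, {Score, VenueID}. Prime attributes: {ReviewerID, Score, VenueID}.
For Score → ReviewerID we have {Score}⁺ = {ReviewerID, Score}; {Score} is not a superkey, so BCNF fails.
Its right-hand attributes {ReviewerID} are all prime, as are those of every other non-superkey FD — the relation is in 3NF.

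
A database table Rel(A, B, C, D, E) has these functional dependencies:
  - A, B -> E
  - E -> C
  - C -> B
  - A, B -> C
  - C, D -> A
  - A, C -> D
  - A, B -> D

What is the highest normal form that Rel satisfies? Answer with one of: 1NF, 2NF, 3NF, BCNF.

3NF

Candidate keys: {A, B}, {A, C}, {A, E}, {C, D}, {D, E}. Prime attributes: {A, B, C, D, E}.
E -> C: {E}⁺ = {B, C, E}, which is not all of the attributes, so the left side is not a superkey — BCNF is violated.
Since {C} ⊆ prime attributes and every other non-superkey FD also has a prime right side, the schema is in 3NF.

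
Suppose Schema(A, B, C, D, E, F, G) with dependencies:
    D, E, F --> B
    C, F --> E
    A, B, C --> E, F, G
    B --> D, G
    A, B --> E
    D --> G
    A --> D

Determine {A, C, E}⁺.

{A, C, D, E, G}

Start with {A, C, E}.
A --> D applies; add {D} → now {A, C, D, E}.
D --> G applies; add {G} → now {A, C, D, E, G}.
No further FD applies.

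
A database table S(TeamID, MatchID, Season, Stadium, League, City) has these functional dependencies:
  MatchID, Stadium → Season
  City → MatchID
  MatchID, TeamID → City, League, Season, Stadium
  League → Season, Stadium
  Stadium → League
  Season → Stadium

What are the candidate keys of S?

{TeamID} never appears on the right of any FD, so every key must include it.
Closure of {City, TeamID} is {City, League, MatchID, Season, Stadium, TeamID}, the whole schema; {City, TeamID} is a candidate key.
Closure of {MatchID, TeamID} is {City, League, MatchID, Season, Stadium, TeamID}, the whole schema; {MatchID, TeamID} is a candidate key.
Any other superkey properly contains one of these, so there are no further candidate keys.

{City, TeamID}, {MatchID, TeamID}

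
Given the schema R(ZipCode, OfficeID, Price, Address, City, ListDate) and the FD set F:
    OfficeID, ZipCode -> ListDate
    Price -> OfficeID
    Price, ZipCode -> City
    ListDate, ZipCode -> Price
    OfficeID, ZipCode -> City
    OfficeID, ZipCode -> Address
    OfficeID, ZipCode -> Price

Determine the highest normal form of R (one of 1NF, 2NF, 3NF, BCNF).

Candidate keys: {ListDate, ZipCode}, {OfficeID, ZipCode}, {Price, ZipCode}. Prime attributes: {ListDate, OfficeID, Price, ZipCode}.
Price -> OfficeID breaks BCNF: {Price}⁺ = {OfficeID, Price}, so {Price} is not a superkey.
Since {OfficeID} ⊆ prime attributes and every other non-superkey FD also has a prime right side, the schema is in 3NF.

3NF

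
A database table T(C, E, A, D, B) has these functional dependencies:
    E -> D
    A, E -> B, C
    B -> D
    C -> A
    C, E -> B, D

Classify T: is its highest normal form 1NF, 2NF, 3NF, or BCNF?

1NF

Candidate keys: {A, E}, {C, E}. Prime attributes: {A, C, E}.
For E -> D we have {E}⁺ = {D, E}; {E} is not a superkey, so BCNF fails.
Because {D} is non-prime and the left side of E -> D is not a superkey, the relation is not in 3NF.
The proper key subset {E} of {A, E} determines non-prime {D}, so the relation is not even in 2NF.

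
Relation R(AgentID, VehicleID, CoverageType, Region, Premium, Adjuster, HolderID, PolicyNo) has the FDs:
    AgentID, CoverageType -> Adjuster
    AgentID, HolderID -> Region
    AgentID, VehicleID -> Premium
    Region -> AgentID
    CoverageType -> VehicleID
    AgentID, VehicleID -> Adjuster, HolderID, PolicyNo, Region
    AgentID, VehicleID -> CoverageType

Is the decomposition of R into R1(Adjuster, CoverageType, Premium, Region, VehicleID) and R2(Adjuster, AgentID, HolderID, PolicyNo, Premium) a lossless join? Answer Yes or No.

No

R1 ∩ R2 = {Adjuster, Premium}; its closure under F is {Adjuster, Premium}.
R1 ⊄ {Adjuster, Premium} and R2 ⊄ {Adjuster, Premium}, so the split is lossy.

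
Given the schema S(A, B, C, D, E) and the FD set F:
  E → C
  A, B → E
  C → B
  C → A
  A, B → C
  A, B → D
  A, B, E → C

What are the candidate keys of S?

{A, B}, {C}, {E}

{C} is a candidate key since {C}⁺ = {A, B, C, D, E} covers every attribute.
{E} is a candidate key since {E}⁺ = {A, B, C, D, E} covers every attribute.
{A, B} is a candidate key since {A, B}⁺ = {A, B, C, D, E} covers every attribute.
Any other superkey properly contains one of these, so there are no further candidate keys.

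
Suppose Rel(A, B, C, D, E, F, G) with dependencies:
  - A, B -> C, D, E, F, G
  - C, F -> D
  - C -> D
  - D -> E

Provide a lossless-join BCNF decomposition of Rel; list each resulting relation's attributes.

{A, B, C, F, G}; {C, D}; {D, E}

Candidate key of the original relation: {A, B}.
In {A, B, C, D, E, F, G}, {C, F} is not a superkey ({C, F}⁺ restricted to this set is {C, D, E, F}), so split on C, F -> D, E into {C, D, E, F} and {A, B, C, F, G}.
In {C, D, E, F}, {C} is not a superkey ({C}⁺ restricted to this set is {C, D, E}), so split on C -> D, E into {C, D, E} and {C, F}.
In {C, D, E}, {D} is not a superkey ({D}⁺ restricted to this set is {D, E}), so split on D -> E into {D, E} and {C, D}.
{D, E}: every determinant is a superkey — BCNF.
{C, D}: every determinant is a superkey — BCNF.
{C, F}: every determinant is a superkey — BCNF.
{A, B, C, F, G}: every determinant is a superkey — BCNF.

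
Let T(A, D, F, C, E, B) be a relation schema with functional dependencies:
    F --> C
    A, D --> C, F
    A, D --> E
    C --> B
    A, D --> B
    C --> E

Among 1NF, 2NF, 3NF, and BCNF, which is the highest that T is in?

Candidate key: {A, D}. Prime attributes: {A, D}.
F --> C breaks BCNF: {F}⁺ = {B, C, E, F}, so {F} is not a superkey.
F --> C has non-prime {C} on the right and a non-superkey on the left, so 3NF fails.
No proper subset of a key has a non-prime attribute in its closure, so there is no partial dependency; 2NF holds.

2NF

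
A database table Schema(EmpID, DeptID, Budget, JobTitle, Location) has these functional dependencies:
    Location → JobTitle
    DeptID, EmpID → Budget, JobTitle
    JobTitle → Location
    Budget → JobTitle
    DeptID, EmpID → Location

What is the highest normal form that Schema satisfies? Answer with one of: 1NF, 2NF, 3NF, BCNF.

2NF

Candidate key: {DeptID, EmpID}. Prime attributes: {DeptID, EmpID}.
Location → JobTitle: {Location}⁺ = {JobTitle, Location}, which is not all of the attributes, so the left side is not a superkey — BCNF is violated.
Location → JobTitle determines the non-prime attribute {JobTitle} from a non-superkey — 3NF is violated.
No non-prime attribute depends on a proper subset of any candidate key, so 2NF holds.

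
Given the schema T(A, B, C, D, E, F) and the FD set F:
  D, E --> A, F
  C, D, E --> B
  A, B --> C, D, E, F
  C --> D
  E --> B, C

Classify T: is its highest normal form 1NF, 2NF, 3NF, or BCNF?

2NF

Candidate keys: {A, B}, {E}. Prime attributes: {A, B, E}.
C --> D breaks BCNF: {C}⁺ = {C, D}, so {C} is not a superkey.
C --> D has non-prime {D} on the right and a non-superkey on the left, so 3NF fails.
No non-prime attribute depends on a proper subset of any candidate key, so 2NF holds.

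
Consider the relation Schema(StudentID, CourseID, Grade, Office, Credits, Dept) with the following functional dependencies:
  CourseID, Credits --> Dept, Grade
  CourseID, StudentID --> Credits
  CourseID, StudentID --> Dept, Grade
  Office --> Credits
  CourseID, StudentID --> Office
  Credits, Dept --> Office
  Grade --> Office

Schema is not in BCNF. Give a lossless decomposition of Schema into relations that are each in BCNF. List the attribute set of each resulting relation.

Candidate key of the original relation: {CourseID, StudentID}.
Within {CourseID, Credits, Dept, Grade, Office, StudentID}: {CourseID, Credits}⁺ ∩ {CourseID, Credits, Dept, Grade, Office, StudentID} = {CourseID, Credits, Dept, Grade, Office}, not the whole set, so CourseID, Credits --> Dept, Grade, Office violates BCNF; decompose into {CourseID, Credits, Dept, Grade, Office} and {CourseID, Credits, StudentID}.
Within {CourseID, Credits, Dept, Grade, Office}: {Office}⁺ ∩ {CourseID, Credits, Dept, Grade, Office} = {Credits, Office}, not the whole set, so Office --> Credits violates BCNF; decompose into {Credits, Office} and {CourseID, Dept, Grade, Office}.
{Credits, Office} has no BCNF violation.
Within {CourseID, Dept, Grade, Office}: {Grade}⁺ ∩ {CourseID, Dept, Grade, Office} = {Grade, Office}, not the whole set, so Grade --> Office violates BCNF; decompose into {Grade, Office} and {CourseID, Dept, Grade}.
{Grade, Office} has no BCNF violation.
{CourseID, Dept, Grade} has no BCNF violation.
{CourseID, Credits, StudentID} has no BCNF violation.

{CourseID, Credits, StudentID}; {CourseID, Dept, Grade}; {Credits, Office}; {Grade, Office}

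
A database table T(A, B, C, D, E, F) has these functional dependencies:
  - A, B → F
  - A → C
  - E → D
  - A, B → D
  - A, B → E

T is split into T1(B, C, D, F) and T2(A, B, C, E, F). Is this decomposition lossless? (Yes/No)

No

Common attributes: {B, C, F}; their closure is {B, C, F}.
Neither T1 nor T2 is contained in that closure, so the decomposition is lossy.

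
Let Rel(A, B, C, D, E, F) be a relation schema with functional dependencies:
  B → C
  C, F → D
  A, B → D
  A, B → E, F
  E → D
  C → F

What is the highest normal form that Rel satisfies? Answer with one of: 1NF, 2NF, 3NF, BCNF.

Candidate key: {A, B}. Prime attributes: {A, B}.
For B → C we have {B}⁺ = {B, C, D, F}; {B} is not a superkey, so BCNF fails.
B → C determines the non-prime attribute {C} from a non-superkey — 3NF is violated.
{B} is a proper subset of the key {A, B}, and {B}⁺ contains the non-prime attributes {C, D, F} — a partial dependency, so 2NF is violated.

1NF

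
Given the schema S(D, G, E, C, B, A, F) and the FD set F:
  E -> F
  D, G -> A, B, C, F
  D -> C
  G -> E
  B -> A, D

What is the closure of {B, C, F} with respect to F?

Start with {B, C, F}.
B -> A, D applies; add {A, D} → now {A, B, C, D, F}.
No further FD applies.

{A, B, C, D, F}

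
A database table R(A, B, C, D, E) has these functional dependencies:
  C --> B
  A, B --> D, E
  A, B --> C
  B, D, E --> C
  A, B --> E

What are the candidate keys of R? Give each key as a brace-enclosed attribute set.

{A} never appears on the right of any FD, so every key must include it.
{A, B}⁺ = {A, B, C, D, E}, which is every attribute, so {A, B} is a candidate key.
{A, C}⁺ = {A, B, C, D, E}, which is every attribute, so {A, C} is a candidate key.
These are minimal and exhaustive — every other superkey contains one of them.

{A, B}, {A, C}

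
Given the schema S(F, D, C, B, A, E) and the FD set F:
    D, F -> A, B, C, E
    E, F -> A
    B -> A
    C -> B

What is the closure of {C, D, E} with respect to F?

{A, B, C, D, E}

Start with {C, D, E}.
C -> B applies; add {B} → now {B, C, D, E}.
B -> A applies; add {A} → now {A, B, C, D, E}.
No further FD applies.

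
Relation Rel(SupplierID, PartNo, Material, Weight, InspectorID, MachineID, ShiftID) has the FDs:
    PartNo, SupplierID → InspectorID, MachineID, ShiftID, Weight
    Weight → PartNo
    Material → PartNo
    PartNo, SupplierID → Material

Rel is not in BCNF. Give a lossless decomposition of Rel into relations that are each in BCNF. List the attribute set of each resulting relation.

{InspectorID, MachineID, Material, ShiftID, SupplierID, Weight}; {PartNo, Weight}

Candidate keys of the original relation: {Material, SupplierID}, {PartNo, SupplierID}, {SupplierID, Weight}.
Within {InspectorID, MachineID, Material, PartNo, ShiftID, SupplierID, Weight}: {Weight}⁺ ∩ {InspectorID, MachineID, Material, PartNo, ShiftID, SupplierID, Weight} = {PartNo, Weight}, not the whole set, so Weight → PartNo violates BCNF; decompose into {PartNo, Weight} and {InspectorID, MachineID, Material, ShiftID, SupplierID, Weight}.
{PartNo, Weight} is in BCNF.
{InspectorID, MachineID, Material, ShiftID, SupplierID, Weight} is in BCNF.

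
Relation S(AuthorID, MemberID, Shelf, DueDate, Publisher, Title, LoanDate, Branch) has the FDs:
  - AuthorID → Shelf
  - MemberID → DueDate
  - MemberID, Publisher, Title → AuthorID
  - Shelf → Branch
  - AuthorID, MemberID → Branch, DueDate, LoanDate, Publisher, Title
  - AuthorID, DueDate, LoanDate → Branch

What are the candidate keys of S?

{AuthorID, MemberID}, {MemberID, Publisher, Title}

Attributes never on any right-hand side: {MemberID} — every candidate key must contain it.
{AuthorID, MemberID} is a candidate key since {AuthorID, MemberID}⁺ = {AuthorID, Branch, DueDate, LoanDate, MemberID, Publisher, Shelf, Title} covers every attribute.
{MemberID, Publisher, Title} is a candidate key since {MemberID, Publisher, Title}⁺ = {AuthorID, Branch, DueDate, LoanDate, MemberID, Publisher, Shelf, Title} covers every attribute.
These are minimal and exhaustive — every other superkey contains one of them.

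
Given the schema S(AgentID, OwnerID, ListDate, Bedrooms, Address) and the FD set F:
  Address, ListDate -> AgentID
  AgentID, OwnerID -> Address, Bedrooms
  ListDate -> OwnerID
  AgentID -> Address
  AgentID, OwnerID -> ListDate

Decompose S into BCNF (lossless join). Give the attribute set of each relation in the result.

{Address, AgentID}; {AgentID, Bedrooms, ListDate}; {ListDate, OwnerID}

Candidate keys of the original relation: {Address, ListDate}, {AgentID, ListDate}, {AgentID, OwnerID}.
{Address, AgentID, Bedrooms, ListDate, OwnerID}: {ListDate} determines {ListDate, OwnerID} here but is not a superkey — split on ListDate -> OwnerID, giving {ListDate, OwnerID} and {Address, AgentID, Bedrooms, ListDate}.
{ListDate, OwnerID} has no BCNF violation.
{Address, AgentID, Bedrooms, ListDate}: {AgentID} determines {Address, AgentID} here but is not a superkey — split on AgentID -> Address, giving {Address, AgentID} and {AgentID, Bedrooms, ListDate}.
{Address, AgentID} has no BCNF violation.
{AgentID, Bedrooms, ListDate} has no BCNF violation.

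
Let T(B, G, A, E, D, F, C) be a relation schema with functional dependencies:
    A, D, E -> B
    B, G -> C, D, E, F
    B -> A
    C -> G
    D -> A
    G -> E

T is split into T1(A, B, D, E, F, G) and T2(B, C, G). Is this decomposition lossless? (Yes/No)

Yes

T1 ∩ T2 = {B, G}; its closure under F is {A, B, C, D, E, F, G}.
Since T1 ⊆ {A, B, C, D, E, F, G}, the intersection is a superkey of T1; the decomposition is lossless.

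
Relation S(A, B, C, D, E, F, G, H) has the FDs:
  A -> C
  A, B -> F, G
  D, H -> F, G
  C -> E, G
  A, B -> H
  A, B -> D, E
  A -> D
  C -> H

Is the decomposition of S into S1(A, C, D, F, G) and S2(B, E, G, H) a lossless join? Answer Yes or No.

The shared attributes are {G} and {G}⁺ = {G}.
The closure covers neither S1 nor S2 entirely; the join is not lossless.

No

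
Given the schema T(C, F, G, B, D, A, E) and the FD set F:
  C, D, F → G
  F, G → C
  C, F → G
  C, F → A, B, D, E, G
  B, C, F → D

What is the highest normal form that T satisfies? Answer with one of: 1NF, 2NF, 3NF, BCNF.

Candidate keys: {C, F}, {F, G}. Prime attributes: {C, F, G}.
The left-hand side of every FD is a superkey, so BCNF is satisfied.

BCNF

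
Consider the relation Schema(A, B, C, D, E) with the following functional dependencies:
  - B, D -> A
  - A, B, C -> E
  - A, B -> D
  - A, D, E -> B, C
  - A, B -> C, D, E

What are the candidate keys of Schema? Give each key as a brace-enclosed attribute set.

{A, B}, {A, D, E}, {B, D}

Closure of {A, B} is {A, B, C, D, E}, the whole schema; {A, B} is a candidate key.
Closure of {B, D} is {A, B, C, D, E}, the whole schema; {B, D} is a candidate key.
Closure of {A, D, E} is {A, B, C, D, E}, the whole schema; {A, D, E} is a candidate key.
No proper subset of any of these is a key, and no other minimal superkey exists.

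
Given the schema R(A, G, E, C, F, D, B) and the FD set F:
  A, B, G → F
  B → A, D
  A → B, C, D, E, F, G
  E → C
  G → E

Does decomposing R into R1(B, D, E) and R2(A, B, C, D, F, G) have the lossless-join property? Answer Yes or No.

Yes

Common attributes: {B, D}; their closure is {A, B, C, D, E, F, G}.
R1 is contained in that closure, so R1 ∩ R2 → R1 holds and the join is lossless.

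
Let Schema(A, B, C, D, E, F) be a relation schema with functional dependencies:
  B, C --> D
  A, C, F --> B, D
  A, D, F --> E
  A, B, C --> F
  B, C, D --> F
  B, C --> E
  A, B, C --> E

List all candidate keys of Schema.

{A, B, C}, {A, C, F}

Attributes never on any right-hand side: {A, C} — every candidate key must contain all of them.
{A, B, C}⁺ = {A, B, C, D, E, F} — all of the relation — so {A, B, C} is a candidate key.
{A, C, F}⁺ = {A, B, C, D, E, F} — all of the relation — so {A, C, F} is a candidate key.
These are minimal and exhaustive — every other superkey contains one of them.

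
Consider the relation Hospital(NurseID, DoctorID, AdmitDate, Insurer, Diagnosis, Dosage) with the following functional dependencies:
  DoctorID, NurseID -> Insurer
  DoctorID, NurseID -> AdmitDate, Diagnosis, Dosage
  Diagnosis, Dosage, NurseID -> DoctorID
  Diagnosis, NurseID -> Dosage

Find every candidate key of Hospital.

{NurseID} never appears on the right of any FD, so every key must include it.
{Diagnosis, NurseID}⁺ = {AdmitDate, Diagnosis, DoctorID, Dosage, Insurer, NurseID}, which is every attribute, so {Diagnosis, NurseID} is a candidate key.
{DoctorID, NurseID}⁺ = {AdmitDate, Diagnosis, DoctorID, Dosage, Insurer, NurseID}, which is every attribute, so {DoctorID, NurseID} is a candidate key.
Any other superkey properly contains one of these, so there are no further candidate keys.

{Diagnosis, NurseID}, {DoctorID, NurseID}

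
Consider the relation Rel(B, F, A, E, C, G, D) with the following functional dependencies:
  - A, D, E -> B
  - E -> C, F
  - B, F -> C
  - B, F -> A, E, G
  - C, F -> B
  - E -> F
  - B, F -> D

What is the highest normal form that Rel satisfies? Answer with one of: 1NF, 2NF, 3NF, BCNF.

Candidate keys: {B, F}, {C, F}, {E}. Prime attributes: {B, C, E, F}.
The left-hand side of every FD is a superkey, so BCNF is satisfied.

BCNF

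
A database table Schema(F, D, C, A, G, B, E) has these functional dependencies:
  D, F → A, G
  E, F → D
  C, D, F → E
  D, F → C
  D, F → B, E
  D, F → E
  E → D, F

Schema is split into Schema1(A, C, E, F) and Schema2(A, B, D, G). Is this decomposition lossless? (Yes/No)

No

Schema1 ∩ Schema2 = {A}; its closure under F is {A}.
Neither Schema1 nor Schema2 is contained in that closure, so the decomposition is lossy.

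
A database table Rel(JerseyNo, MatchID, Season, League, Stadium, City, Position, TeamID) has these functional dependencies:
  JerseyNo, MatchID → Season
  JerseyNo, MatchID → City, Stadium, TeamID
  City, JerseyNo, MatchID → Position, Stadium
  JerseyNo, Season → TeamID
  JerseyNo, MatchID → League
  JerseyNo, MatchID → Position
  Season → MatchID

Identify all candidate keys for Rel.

{JerseyNo, MatchID}, {JerseyNo, Season}

{JerseyNo} never appears on the right of any FD, so every key must include it.
{JerseyNo, MatchID}⁺ = {City, JerseyNo, League, MatchID, Position, Season, Stadium, TeamID}, which is every attribute, so {JerseyNo, MatchID} is a candidate key.
{JerseyNo, Season}⁺ = {City, JerseyNo, League, MatchID, Position, Season, Stadium, TeamID}, which is every attribute, so {JerseyNo, Season} is a candidate key.
Any other superkey properly contains one of these, so there are no further candidate keys.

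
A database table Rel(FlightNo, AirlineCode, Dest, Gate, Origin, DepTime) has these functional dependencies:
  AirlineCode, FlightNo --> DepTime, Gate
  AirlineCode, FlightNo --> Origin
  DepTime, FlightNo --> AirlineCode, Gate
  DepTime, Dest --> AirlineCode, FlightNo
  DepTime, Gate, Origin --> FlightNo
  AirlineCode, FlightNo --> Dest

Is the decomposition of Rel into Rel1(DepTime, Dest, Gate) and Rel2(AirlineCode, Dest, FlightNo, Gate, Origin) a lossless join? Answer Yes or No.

Rel1 ∩ Rel2 = {Dest, Gate}; its closure under F is {Dest, Gate}.
The closure covers neither Rel1 nor Rel2 entirely; the join is not lossless.

No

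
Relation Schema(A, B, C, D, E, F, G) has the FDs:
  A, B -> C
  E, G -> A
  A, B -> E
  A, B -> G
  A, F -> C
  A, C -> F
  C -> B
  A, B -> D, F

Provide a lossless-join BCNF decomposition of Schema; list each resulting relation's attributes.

{A, E, G}; {B, C}; {C, D, E, F, G}

Candidate keys of the original relation: {A, B}, {A, C}, {A, F}, {B, E, G}, {C, E, G}, {E, F, G}.
{A, B, C, D, E, F, G}: {E, G} determines {A, E, G} here but is not a superkey — split on E, G -> A, giving {A, E, G} and {B, C, D, E, F, G}.
{A, E, G} is in BCNF.
{B, C, D, E, F, G}: {C} determines {B, C} here but is not a superkey — split on C -> B, giving {B, C} and {C, D, E, F, G}.
{B, C} is in BCNF.
{C, D, E, F, G} is in BCNF.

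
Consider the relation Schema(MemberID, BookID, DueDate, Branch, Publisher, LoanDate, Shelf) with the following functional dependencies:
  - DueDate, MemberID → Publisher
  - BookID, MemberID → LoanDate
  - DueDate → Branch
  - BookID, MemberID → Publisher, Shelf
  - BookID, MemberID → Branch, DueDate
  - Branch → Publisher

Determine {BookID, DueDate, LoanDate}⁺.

Start with {BookID, DueDate, LoanDate}.
DueDate → Branch applies; add {Branch} → now {BookID, Branch, DueDate, LoanDate}.
Branch → Publisher applies; add {Publisher} → now {BookID, Branch, DueDate, LoanDate, Publisher}.
No further FD applies.

{BookID, Branch, DueDate, LoanDate, Publisher}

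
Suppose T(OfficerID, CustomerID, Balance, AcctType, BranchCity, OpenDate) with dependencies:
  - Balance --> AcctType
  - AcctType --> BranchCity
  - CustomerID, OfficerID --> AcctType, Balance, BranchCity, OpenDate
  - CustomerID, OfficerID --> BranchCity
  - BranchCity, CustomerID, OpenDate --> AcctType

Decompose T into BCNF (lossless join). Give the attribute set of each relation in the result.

{AcctType, Balance}; {AcctType, BranchCity}; {Balance, CustomerID, OfficerID, OpenDate}

Candidate key of the original relation: {CustomerID, OfficerID}.
Within {AcctType, Balance, BranchCity, CustomerID, OfficerID, OpenDate}: {Balance}⁺ ∩ {AcctType, Balance, BranchCity, CustomerID, OfficerID, OpenDate} = {AcctType, Balance, BranchCity}, not the whole set, so Balance --> AcctType, BranchCity violates BCNF; decompose into {AcctType, Balance, BranchCity} and {Balance, CustomerID, OfficerID, OpenDate}.
Within {AcctType, Balance, BranchCity}: {AcctType}⁺ ∩ {AcctType, Balance, BranchCity} = {AcctType, BranchCity}, not the whole set, so AcctType --> BranchCity violates BCNF; decompose into {AcctType, BranchCity} and {AcctType, Balance}.
{AcctType, BranchCity} has no BCNF violation.
{AcctType, Balance} has no BCNF violation.
{Balance, CustomerID, OfficerID, OpenDate} has no BCNF violation.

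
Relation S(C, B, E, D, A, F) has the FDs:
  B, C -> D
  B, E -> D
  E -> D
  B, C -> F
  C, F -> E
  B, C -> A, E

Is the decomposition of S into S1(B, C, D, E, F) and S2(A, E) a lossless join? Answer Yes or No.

The shared attributes are {E} and {E}⁺ = {D, E}.
Neither S1 nor S2 is contained in that closure, so the decomposition is lossy.

No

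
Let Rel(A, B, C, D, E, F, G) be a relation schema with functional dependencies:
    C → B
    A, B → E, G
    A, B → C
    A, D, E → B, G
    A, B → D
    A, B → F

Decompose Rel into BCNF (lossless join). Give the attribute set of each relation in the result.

{A, C, D, E, F, G}; {B, C}

Candidate keys of the original relation: {A, B}, {A, C}, {A, D, E}.
In {A, B, C, D, E, F, G}, {C} is not a superkey ({C}⁺ restricted to this set is {B, C}), so split on C → B into {B, C} and {A, C, D, E, F, G}.
{B, C} has no BCNF violation.
{A, C, D, E, F, G} has no BCNF violation.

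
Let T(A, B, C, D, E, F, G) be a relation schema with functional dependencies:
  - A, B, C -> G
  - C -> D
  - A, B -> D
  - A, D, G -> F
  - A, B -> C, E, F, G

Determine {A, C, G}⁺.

{A, C, D, F, G}

Start with {A, C, G}.
C -> D applies; add {D} → now {A, C, D, G}.
A, D, G -> F applies; add {F} → now {A, C, D, F, G}.
No further FD applies.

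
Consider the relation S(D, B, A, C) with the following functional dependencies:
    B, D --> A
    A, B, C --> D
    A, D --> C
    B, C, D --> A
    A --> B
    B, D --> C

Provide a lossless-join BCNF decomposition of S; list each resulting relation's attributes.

{A, B}; {A, C, D}

Candidate keys of the original relation: {A, C}, {A, D}, {B, D}.
In {A, B, C, D}, {A} is not a superkey ({A}⁺ restricted to this set is {A, B}), so split on A --> B into {A, B} and {A, C, D}.
{A, B} is in BCNF.
{A, C, D} is in BCNF.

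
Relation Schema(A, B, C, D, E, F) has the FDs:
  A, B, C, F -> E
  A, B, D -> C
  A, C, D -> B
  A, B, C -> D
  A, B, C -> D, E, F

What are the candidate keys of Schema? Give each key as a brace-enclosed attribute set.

{A, B, C}, {A, B, D}, {A, C, D}

Attributes never on any right-hand side: {A} — every candidate key must contain it.
Closure of {A, B, C} is {A, B, C, D, E, F}, the whole schema; {A, B, C} is a candidate key.
Closure of {A, B, D} is {A, B, C, D, E, F}, the whole schema; {A, B, D} is a candidate key.
Closure of {A, C, D} is {A, B, C, D, E, F}, the whole schema; {A, C, D} is a candidate key.
Any other superkey properly contains one of these, so there are no further candidate keys.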